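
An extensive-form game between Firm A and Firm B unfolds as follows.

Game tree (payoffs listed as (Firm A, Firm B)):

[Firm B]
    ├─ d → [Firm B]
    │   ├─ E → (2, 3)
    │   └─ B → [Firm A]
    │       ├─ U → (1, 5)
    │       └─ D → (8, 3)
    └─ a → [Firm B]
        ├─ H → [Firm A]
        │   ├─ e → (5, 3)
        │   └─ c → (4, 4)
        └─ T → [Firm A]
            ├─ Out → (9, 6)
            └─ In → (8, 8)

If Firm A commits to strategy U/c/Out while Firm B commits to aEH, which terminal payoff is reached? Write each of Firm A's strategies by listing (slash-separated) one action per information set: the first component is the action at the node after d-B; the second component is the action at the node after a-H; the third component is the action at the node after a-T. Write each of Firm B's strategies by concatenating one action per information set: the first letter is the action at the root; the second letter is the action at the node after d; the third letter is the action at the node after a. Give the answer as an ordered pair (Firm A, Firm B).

(4, 4)

Trace the play path from the root:
  Firm B plays a
  Firm B plays H at [a]
  Firm A plays c at [a-H]
→ terminal payoff (4, 4).
(Firm A's choice at the node after d-B is never reached on this path, so it doesn't affect the outcome.)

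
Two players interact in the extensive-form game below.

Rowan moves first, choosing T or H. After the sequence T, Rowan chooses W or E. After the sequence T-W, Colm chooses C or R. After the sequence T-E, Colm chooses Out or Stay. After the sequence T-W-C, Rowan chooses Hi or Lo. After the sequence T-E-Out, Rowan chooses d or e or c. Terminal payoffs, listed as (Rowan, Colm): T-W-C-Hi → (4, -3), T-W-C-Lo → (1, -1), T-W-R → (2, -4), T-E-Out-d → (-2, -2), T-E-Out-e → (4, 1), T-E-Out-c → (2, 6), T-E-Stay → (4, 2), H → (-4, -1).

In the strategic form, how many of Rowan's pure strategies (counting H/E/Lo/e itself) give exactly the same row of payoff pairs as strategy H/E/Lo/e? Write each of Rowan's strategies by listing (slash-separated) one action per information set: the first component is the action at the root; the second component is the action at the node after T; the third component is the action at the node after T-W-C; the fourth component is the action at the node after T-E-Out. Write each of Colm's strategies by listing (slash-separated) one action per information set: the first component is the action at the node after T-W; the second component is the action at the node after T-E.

12

Row for H/E/Lo/e (columns C/Out, C/Stay, R/Out, R/Stay): (-4,-1) (-4,-1) (-4,-1) (-4,-1).
Under H/E/Lo/e, Rowan's choice at the node after T and at the node after T-W-C and at the node after T-E-Out can never be reached regardless of what Colm does, so varying those choices leaves every outcome unchanged.
Holding the reachable choices fixed and varying the unreachable ones freely already gives 2 × 2 × 3 = 12 equivalent strategies.
No other strategy reproduces this row, so those 12 are the full class: H/W/Hi/d, H/W/Hi/e, H/W/Hi/c, H/W/Lo/d, H/W/Lo/e, H/W/Lo/c, H/E/Hi/d, H/E/Hi/e, H/E/Hi/c, H/E/Lo/d, H/E/Lo/e, H/E/Lo/c.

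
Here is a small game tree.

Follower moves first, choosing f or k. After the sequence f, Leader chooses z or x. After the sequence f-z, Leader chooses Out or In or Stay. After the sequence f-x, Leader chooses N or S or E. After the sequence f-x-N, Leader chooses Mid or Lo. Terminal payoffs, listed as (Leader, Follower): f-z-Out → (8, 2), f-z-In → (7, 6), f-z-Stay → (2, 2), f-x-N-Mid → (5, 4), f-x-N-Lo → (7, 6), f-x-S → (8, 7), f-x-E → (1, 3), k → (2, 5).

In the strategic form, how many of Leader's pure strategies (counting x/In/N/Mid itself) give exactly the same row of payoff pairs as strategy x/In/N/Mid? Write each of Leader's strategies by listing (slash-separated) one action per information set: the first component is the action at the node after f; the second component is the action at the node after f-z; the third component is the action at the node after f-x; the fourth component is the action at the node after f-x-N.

3

Row for x/In/N/Mid (columns f, k): (5,4) (2,5).
Under x/In/N/Mid, Leader's choice at the node after f-z can never be reached regardless of what Follower does, so varying those choices leaves every outcome unchanged.
Holding the reachable choices fixed and varying the unreachable one freely already gives 3 equivalent strategies.
No other strategy reproduces this row, so those 3 are the full class: x/Out/N/Mid, x/In/N/Mid, x/Stay/N/Mid.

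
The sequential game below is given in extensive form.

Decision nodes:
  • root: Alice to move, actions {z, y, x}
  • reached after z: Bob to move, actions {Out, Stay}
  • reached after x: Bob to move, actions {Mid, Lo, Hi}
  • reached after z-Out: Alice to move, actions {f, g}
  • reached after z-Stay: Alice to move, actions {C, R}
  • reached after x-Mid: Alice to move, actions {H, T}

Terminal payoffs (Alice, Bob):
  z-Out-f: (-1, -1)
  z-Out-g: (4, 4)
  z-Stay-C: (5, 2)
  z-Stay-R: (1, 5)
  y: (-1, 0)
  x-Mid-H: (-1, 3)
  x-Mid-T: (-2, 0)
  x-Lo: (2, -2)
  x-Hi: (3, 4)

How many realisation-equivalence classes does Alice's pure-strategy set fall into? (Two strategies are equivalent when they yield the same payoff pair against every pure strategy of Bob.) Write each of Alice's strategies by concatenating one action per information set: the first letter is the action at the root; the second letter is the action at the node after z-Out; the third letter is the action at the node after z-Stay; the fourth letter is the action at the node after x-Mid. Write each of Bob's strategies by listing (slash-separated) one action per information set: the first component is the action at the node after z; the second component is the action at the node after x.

Alice has 24 pure strategies: zfCH, zfCT, zfRH, zfRT, zgCH, zgCT, zgRH, zgRT, yfCH, yfCT, yfRH, yfRT, ygCH, ygCT, ygRH, ygRT, xfCH, xfCT, xfRH, xfRT, xgCH, xgCT, xgRH, xgRT. Columns: Out/Mid, Out/Lo, Out/Hi, Stay/Mid, Stay/Lo, Stay/Hi.
{zfCH, zfCT} → row (-1,-1) (-1,-1) (-1,-1) (5,2) (5,2) (5,2)
{zfRH, zfRT} → row (-1,-1) (-1,-1) (-1,-1) (1,5) (1,5) (1,5)
{zgCH, zgCT} → row (4,4) (4,4) (4,4) (5,2) (5,2) (5,2)
{zgRH, zgRT} → row (4,4) (4,4) (4,4) (1,5) (1,5) (1,5)
{yfCH, yfCT, yfRH, yfRT, ygCH, ygCT, ygRH, ygRT} → row (-1,0) (-1,0) (-1,0) (-1,0) (-1,0) (-1,0)
{xfCH, xfRH, xgCH, xgRH} → row (-1,3) (2,-2) (3,4) (-1,3) (2,-2) (3,4)
{xfCT, xfRT, xgCT, xgRT} → row (-2,0) (2,-2) (3,4) (-2,0) (2,-2) (3,4)
That's 7 distinct rows out of 24 strategies.

7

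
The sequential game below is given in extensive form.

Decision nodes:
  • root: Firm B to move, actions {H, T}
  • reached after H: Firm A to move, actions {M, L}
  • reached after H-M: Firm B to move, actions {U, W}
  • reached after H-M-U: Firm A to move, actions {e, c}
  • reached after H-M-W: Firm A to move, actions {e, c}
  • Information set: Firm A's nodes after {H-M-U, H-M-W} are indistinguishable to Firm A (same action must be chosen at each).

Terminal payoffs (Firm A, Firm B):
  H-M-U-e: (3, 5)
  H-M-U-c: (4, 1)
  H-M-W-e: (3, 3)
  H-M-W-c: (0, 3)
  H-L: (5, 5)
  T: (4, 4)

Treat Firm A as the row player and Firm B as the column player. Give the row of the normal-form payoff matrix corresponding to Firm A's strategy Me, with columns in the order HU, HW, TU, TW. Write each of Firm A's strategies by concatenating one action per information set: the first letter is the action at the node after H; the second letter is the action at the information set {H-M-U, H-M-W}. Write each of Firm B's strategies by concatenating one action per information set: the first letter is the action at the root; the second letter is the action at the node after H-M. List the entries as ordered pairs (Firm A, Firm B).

(3,5) (3,3) (4,4) (4,4)

vs HU: Firm B plays H → Firm A plays M at [H] → Firm B plays U at [H-M] → Firm A plays e at [H-M-U] → (3, 5)
vs HW: Firm B plays H → Firm A plays M at [H] → Firm B plays W at [H-M] → Firm A plays e at [H-M-W] → (3, 3)
vs TU: Firm B plays T → (4, 4)
vs TW: Firm B plays T → (4, 4)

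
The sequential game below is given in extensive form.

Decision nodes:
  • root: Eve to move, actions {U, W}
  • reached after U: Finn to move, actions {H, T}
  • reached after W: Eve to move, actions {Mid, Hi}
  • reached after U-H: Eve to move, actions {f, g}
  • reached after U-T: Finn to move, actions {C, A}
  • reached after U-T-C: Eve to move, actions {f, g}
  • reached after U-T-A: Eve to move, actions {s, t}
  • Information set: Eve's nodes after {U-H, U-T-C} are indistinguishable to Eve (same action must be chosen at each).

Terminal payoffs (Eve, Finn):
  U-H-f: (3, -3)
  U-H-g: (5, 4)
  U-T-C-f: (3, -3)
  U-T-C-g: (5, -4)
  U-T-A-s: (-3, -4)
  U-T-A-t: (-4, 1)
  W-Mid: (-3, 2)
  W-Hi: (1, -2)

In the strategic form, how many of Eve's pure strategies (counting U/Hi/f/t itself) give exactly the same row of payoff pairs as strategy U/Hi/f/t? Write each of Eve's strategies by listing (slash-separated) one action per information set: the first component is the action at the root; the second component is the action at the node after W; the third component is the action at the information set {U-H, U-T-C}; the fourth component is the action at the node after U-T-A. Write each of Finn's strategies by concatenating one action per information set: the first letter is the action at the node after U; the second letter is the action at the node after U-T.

Row for U/Hi/f/t (columns HC, HA, TC, TA): (3,-3) (3,-3) (3,-3) (-4,1).
Under U/Hi/f/t, Eve's choice at the node after W can never be reached regardless of what Finn does, so varying those choices leaves every outcome unchanged.
Holding the reachable choices fixed and varying the unreachable one freely already gives 2 equivalent strategies.
No other strategy reproduces this row, so those 2 are the full class: U/Mid/f/t, U/Hi/f/t.

2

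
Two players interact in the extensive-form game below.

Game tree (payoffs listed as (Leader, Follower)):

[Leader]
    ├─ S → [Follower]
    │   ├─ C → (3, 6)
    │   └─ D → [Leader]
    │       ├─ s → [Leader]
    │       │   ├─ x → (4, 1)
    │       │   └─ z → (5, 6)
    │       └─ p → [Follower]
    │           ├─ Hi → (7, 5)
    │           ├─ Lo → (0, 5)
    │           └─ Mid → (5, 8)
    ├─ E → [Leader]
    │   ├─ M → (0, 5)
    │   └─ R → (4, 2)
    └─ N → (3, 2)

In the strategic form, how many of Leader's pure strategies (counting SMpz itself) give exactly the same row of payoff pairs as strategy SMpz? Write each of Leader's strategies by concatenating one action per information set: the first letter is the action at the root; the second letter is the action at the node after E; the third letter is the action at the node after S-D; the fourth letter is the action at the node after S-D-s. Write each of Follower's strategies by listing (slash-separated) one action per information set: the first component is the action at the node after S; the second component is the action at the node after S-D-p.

Row for SMpz (columns C/Hi, C/Lo, C/Mid, D/Hi, D/Lo, D/Mid): (3,6) (3,6) (3,6) (7,5) (0,5) (5,8).
Under SMpz, Leader's choice at the node after E and at the node after S-D-s can never be reached regardless of what Follower does, so varying those choices leaves every outcome unchanged.
Holding the reachable choices fixed and varying the unreachable ones freely already gives 2 × 2 = 4 equivalent strategies.
No other strategy reproduces this row, so those 4 are the full class: SMpx, SMpz, SRpx, SRpz.

4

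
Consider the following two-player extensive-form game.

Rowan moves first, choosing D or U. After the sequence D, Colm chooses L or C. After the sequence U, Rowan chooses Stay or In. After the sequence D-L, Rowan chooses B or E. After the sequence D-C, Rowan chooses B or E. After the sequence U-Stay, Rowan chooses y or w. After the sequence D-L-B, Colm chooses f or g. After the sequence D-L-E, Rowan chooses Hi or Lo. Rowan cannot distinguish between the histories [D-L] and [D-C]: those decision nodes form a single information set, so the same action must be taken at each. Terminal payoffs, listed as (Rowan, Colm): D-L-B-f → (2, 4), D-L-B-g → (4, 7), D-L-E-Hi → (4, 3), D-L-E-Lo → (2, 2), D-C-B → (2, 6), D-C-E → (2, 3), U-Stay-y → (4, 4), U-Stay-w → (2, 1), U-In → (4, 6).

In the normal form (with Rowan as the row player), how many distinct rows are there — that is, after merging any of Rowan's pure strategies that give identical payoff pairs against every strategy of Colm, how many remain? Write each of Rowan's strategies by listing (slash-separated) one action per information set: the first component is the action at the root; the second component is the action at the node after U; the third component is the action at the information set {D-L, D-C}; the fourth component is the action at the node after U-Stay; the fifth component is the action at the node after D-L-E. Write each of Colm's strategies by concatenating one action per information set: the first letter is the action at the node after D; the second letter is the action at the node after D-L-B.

Rowan has 32 pure strategies: D/Stay/B/y/Hi, D/Stay/B/y/Lo, D/Stay/B/w/Hi, D/Stay/B/w/Lo, D/Stay/E/y/Hi, D/Stay/E/y/Lo, D/Stay/E/w/Hi, D/Stay/E/w/Lo, D/In/B/y/Hi, D/In/B/y/Lo, D/In/B/w/Hi, D/In/B/w/Lo, D/In/E/y/Hi, D/In/E/y/Lo, D/In/E/w/Hi, D/In/E/w/Lo, U/Stay/B/y/Hi, U/Stay/B/y/Lo, U/Stay/B/w/Hi, U/Stay/B/w/Lo, U/Stay/E/y/Hi, U/Stay/E/y/Lo, U/Stay/E/w/Hi, U/Stay/E/w/Lo, U/In/B/y/Hi, U/In/B/y/Lo, U/In/B/w/Hi, U/In/B/w/Lo, U/In/E/y/Hi, U/In/E/y/Lo, U/In/E/w/Hi, U/In/E/w/Lo. Columns: Lf, Lg, Cf, Cg.
{D/Stay/B/y/Hi, D/Stay/B/y/Lo, D/Stay/B/w/Hi, D/Stay/B/w/Lo, D/In/B/y/Hi, D/In/B/y/Lo, D/In/B/w/Hi, D/In/B/w/Lo} → row (2,4) (4,7) (2,6) (2,6)
{D/Stay/E/y/Hi, D/Stay/E/w/Hi, D/In/E/y/Hi, D/In/E/w/Hi} → row (4,3) (4,3) (2,3) (2,3)
{D/Stay/E/y/Lo, D/Stay/E/w/Lo, D/In/E/y/Lo, D/In/E/w/Lo} → row (2,2) (2,2) (2,3) (2,3)
{U/Stay/B/y/Hi, U/Stay/B/y/Lo, U/Stay/E/y/Hi, U/Stay/E/y/Lo} → row (4,4) (4,4) (4,4) (4,4)
{U/Stay/B/w/Hi, U/Stay/B/w/Lo, U/Stay/E/w/Hi, U/Stay/E/w/Lo} → row (2,1) (2,1) (2,1) (2,1)
{U/In/B/y/Hi, U/In/B/y/Lo, U/In/B/w/Hi, U/In/B/w/Lo, U/In/E/y/Hi, U/In/E/y/Lo, U/In/E/w/Hi, U/In/E/w/Lo} → row (4,6) (4,6) (4,6) (4,6)
That's 6 distinct rows out of 32 strategies.

6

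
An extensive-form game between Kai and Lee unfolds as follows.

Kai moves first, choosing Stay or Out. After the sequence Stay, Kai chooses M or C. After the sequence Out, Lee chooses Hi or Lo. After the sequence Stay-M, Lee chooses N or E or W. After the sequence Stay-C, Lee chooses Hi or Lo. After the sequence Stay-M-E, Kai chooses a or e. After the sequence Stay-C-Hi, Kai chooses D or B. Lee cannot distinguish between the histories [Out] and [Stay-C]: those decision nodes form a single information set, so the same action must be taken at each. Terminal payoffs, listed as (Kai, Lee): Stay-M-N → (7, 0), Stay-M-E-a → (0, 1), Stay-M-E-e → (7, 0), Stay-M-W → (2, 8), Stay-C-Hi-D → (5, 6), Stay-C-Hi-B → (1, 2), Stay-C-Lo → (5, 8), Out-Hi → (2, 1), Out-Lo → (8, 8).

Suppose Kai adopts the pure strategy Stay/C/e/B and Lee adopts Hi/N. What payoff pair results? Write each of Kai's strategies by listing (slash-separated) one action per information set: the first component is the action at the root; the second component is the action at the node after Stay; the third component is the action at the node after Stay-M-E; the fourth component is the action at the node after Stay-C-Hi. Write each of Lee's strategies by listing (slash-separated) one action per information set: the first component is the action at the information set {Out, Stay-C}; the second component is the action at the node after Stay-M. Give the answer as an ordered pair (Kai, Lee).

(1, 2)

Trace the play path from the root:
  Kai plays Stay
  Kai plays C at [Stay]
  Lee plays Hi at [Stay-C]
  Kai plays B at [Stay-C-Hi]
→ terminal payoff (1, 2).
(Kai's choice at the node after Stay-M-E is never reached on this path, so it doesn't affect the outcome.)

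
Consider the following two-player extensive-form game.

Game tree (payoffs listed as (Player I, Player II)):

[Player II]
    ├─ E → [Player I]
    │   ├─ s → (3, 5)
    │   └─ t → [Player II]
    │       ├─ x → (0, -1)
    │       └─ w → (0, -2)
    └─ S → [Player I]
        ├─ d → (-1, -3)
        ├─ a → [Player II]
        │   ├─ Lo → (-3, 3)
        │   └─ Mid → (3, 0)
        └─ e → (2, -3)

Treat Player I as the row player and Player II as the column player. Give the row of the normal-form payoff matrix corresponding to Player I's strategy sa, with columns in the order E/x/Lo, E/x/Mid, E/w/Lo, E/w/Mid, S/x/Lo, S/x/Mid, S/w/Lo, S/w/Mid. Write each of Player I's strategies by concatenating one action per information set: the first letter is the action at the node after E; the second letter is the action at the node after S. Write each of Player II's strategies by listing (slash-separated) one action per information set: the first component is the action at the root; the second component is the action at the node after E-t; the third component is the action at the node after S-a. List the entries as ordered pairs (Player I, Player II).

(3,5) (3,5) (3,5) (3,5) (-3,3) (3,0) (-3,3) (3,0)

vs E/x/Lo: Player II plays E → Player I plays s at [E] → (3, 5)
vs E/x/Mid: Player II plays E → Player I plays s at [E] → (3, 5)
vs E/w/Lo: Player II plays E → Player I plays s at [E] → (3, 5)
vs E/w/Mid: Player II plays E → Player I plays s at [E] → (3, 5)
vs S/x/Lo: Player II plays S → Player I plays a at [S] → Player II plays Lo at [S-a] → (-3, 3)
vs S/x/Mid: Player II plays S → Player I plays a at [S] → Player II plays Mid at [S-a] → (3, 0)
vs S/w/Lo: Player II plays S → Player I plays a at [S] → Player II plays Lo at [S-a] → (-3, 3)
vs S/w/Mid: Player II plays S → Player I plays a at [S] → Player II plays Mid at [S-a] → (3, 0)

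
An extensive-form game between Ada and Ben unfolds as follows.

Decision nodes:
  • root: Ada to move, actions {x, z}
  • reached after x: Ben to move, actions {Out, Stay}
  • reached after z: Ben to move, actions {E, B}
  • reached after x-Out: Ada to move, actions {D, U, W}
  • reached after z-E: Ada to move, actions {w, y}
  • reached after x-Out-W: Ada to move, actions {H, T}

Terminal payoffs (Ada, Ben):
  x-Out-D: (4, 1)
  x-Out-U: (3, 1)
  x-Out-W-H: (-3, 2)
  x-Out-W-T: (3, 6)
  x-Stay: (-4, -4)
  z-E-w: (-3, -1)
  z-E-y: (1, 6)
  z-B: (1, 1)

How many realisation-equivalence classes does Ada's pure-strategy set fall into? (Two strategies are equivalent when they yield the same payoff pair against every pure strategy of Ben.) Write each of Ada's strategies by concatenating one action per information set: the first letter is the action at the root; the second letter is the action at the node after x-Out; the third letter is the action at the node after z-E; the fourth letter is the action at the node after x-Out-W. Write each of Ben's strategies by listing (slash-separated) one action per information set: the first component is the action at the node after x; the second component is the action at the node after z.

6

Ada has 24 pure strategies: xDwH, xDwT, xDyH, xDyT, xUwH, xUwT, xUyH, xUyT, xWwH, xWwT, xWyH, xWyT, zDwH, zDwT, zDyH, zDyT, zUwH, zUwT, zUyH, zUyT, zWwH, zWwT, zWyH, zWyT. Columns: Out/E, Out/B, Stay/E, Stay/B.
{xDwH, xDwT, xDyH, xDyT} → row (4,1) (4,1) (-4,-4) (-4,-4)
{xUwH, xUwT, xUyH, xUyT} → row (3,1) (3,1) (-4,-4) (-4,-4)
{xWwH, xWyH} → row (-3,2) (-3,2) (-4,-4) (-4,-4)
{xWwT, xWyT} → row (3,6) (3,6) (-4,-4) (-4,-4)
{zDwH, zDwT, zUwH, zUwT, zWwH, zWwT} → row (-3,-1) (1,1) (-3,-1) (1,1)
{zDyH, zDyT, zUyH, zUyT, zWyH, zWyT} → row (1,6) (1,1) (1,6) (1,1)
That's 6 distinct rows out of 24 strategies.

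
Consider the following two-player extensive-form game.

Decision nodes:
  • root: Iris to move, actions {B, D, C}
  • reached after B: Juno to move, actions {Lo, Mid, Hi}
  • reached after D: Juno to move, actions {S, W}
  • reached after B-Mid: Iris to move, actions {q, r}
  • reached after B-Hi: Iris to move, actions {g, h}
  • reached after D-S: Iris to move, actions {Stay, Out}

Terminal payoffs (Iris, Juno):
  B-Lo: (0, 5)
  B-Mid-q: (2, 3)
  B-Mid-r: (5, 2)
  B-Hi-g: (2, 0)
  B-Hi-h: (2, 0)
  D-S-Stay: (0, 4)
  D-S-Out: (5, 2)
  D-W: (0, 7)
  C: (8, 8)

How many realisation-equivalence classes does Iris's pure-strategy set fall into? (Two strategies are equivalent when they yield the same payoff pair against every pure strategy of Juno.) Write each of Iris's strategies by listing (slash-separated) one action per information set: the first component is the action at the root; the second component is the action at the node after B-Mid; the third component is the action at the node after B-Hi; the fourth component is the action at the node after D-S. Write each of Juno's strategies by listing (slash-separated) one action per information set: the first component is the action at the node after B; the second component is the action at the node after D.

5

Iris has 24 pure strategies: B/q/g/Stay, B/q/g/Out, B/q/h/Stay, B/q/h/Out, B/r/g/Stay, B/r/g/Out, B/r/h/Stay, B/r/h/Out, D/q/g/Stay, D/q/g/Out, D/q/h/Stay, D/q/h/Out, D/r/g/Stay, D/r/g/Out, D/r/h/Stay, D/r/h/Out, C/q/g/Stay, C/q/g/Out, C/q/h/Stay, C/q/h/Out, C/r/g/Stay, C/r/g/Out, C/r/h/Stay, C/r/h/Out. Columns: Lo/S, Lo/W, Mid/S, Mid/W, Hi/S, Hi/W.
{B/q/g/Stay, B/q/g/Out, B/q/h/Stay, B/q/h/Out} → row (0,5) (0,5) (2,3) (2,3) (2,0) (2,0)
{B/r/g/Stay, B/r/g/Out, B/r/h/Stay, B/r/h/Out} → row (0,5) (0,5) (5,2) (5,2) (2,0) (2,0)
{D/q/g/Stay, D/q/h/Stay, D/r/g/Stay, D/r/h/Stay} → row (0,4) (0,7) (0,4) (0,7) (0,4) (0,7)
{D/q/g/Out, D/q/h/Out, D/r/g/Out, D/r/h/Out} → row (5,2) (0,7) (5,2) (0,7) (5,2) (0,7)
{C/q/g/Stay, C/q/g/Out, C/q/h/Stay, C/q/h/Out, C/r/g/Stay, C/r/g/Out, C/r/h/Stay, C/r/h/Out} → row (8,8) (8,8) (8,8) (8,8) (8,8) (8,8)
That's 5 distinct rows out of 24 strategies.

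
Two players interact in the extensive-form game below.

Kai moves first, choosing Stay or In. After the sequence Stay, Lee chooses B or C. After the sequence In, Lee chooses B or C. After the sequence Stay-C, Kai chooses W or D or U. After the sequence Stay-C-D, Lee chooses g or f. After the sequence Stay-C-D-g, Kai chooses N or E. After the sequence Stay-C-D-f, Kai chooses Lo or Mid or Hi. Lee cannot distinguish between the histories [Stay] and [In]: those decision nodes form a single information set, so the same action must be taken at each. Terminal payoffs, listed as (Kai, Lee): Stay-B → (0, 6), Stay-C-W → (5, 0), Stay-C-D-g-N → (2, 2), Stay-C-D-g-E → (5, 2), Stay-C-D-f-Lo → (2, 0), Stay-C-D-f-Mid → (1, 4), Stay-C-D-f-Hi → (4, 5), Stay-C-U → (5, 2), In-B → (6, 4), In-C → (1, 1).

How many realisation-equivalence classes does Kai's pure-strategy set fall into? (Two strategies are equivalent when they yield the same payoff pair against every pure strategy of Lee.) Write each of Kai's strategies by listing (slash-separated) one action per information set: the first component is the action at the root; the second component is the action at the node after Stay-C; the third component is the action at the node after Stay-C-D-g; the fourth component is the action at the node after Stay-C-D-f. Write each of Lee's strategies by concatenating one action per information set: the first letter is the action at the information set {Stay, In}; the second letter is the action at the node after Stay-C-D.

9

Kai has 36 pure strategies: Stay/W/N/Lo, Stay/W/N/Mid, Stay/W/N/Hi, Stay/W/E/Lo, Stay/W/E/Mid, Stay/W/E/Hi, Stay/D/N/Lo, Stay/D/N/Mid, Stay/D/N/Hi, Stay/D/E/Lo, Stay/D/E/Mid, Stay/D/E/Hi, Stay/U/N/Lo, Stay/U/N/Mid, Stay/U/N/Hi, Stay/U/E/Lo, Stay/U/E/Mid, Stay/U/E/Hi, In/W/N/Lo, In/W/N/Mid, In/W/N/Hi, In/W/E/Lo, In/W/E/Mid, In/W/E/Hi, In/D/N/Lo, In/D/N/Mid, In/D/N/Hi, In/D/E/Lo, In/D/E/Mid, In/D/E/Hi, In/U/N/Lo, In/U/N/Mid, In/U/N/Hi, In/U/E/Lo, In/U/E/Mid, In/U/E/Hi. Columns: Bg, Bf, Cg, Cf.
{Stay/W/N/Lo, Stay/W/N/Mid, Stay/W/N/Hi, Stay/W/E/Lo, Stay/W/E/Mid, Stay/W/E/Hi} → row (0,6) (0,6) (5,0) (5,0)
{Stay/D/N/Lo} → row (0,6) (0,6) (2,2) (2,0)
{Stay/D/N/Mid} → row (0,6) (0,6) (2,2) (1,4)
{Stay/D/N/Hi} → row (0,6) (0,6) (2,2) (4,5)
{Stay/D/E/Lo} → row (0,6) (0,6) (5,2) (2,0)
{Stay/D/E/Mid} → row (0,6) (0,6) (5,2) (1,4)
{Stay/D/E/Hi} → row (0,6) (0,6) (5,2) (4,5)
{Stay/U/N/Lo, Stay/U/N/Mid, Stay/U/N/Hi, Stay/U/E/Lo, Stay/U/E/Mid, Stay/U/E/Hi} → row (0,6) (0,6) (5,2) (5,2)
{In/W/N/Lo, In/W/N/Mid, In/W/N/Hi, In/W/E/Lo, In/W/E/Mid, In/W/E/Hi, In/D/N/Lo, In/D/N/Mid, In/D/N/Hi, In/D/E/Lo, In/D/E/Mid, In/D/E/Hi, In/U/N/Lo, In/U/N/Mid, In/U/N/Hi, In/U/E/Lo, In/U/E/Mid, In/U/E/Hi} → row (6,4) (6,4) (1,1) (1,1)
That's 9 distinct rows out of 36 strategies.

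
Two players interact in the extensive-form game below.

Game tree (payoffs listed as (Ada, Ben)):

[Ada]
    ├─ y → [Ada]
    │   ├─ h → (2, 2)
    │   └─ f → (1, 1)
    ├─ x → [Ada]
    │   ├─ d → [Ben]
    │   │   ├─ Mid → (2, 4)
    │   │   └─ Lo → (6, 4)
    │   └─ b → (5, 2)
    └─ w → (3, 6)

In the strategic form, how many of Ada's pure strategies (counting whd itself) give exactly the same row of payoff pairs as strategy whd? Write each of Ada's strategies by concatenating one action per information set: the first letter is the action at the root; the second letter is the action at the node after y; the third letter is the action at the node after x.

4

Row for whd (columns Mid, Lo): (3,6) (3,6).
Under whd, Ada's choice at the node after y and at the node after x can never be reached regardless of what Ben does, so varying those choices leaves every outcome unchanged.
Holding the reachable choices fixed and varying the unreachable ones freely already gives 2 × 2 = 4 equivalent strategies.
No other strategy reproduces this row, so those 4 are the full class: whd, whb, wfd, wfb.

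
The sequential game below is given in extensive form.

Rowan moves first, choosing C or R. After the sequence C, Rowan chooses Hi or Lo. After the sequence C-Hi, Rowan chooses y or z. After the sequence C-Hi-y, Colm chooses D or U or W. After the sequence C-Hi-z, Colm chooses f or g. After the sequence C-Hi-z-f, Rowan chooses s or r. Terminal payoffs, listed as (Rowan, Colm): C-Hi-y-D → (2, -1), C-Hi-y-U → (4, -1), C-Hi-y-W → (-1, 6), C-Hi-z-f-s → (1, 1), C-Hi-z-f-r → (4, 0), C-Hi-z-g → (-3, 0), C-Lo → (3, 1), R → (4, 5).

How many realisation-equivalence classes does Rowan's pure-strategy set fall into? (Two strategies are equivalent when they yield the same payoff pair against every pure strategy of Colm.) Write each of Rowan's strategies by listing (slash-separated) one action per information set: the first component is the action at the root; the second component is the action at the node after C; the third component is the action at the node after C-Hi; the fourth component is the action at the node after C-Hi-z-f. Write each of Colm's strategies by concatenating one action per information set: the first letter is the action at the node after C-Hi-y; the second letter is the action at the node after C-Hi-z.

5

Rowan has 16 pure strategies: C/Hi/y/s, C/Hi/y/r, C/Hi/z/s, C/Hi/z/r, C/Lo/y/s, C/Lo/y/r, C/Lo/z/s, C/Lo/z/r, R/Hi/y/s, R/Hi/y/r, R/Hi/z/s, R/Hi/z/r, R/Lo/y/s, R/Lo/y/r, R/Lo/z/s, R/Lo/z/r. Columns: Df, Dg, Uf, Ug, Wf, Wg.
{C/Hi/y/s, C/Hi/y/r} → row (2,-1) (2,-1) (4,-1) (4,-1) (-1,6) (-1,6)
{C/Hi/z/s} → row (1,1) (-3,0) (1,1) (-3,0) (1,1) (-3,0)
{C/Hi/z/r} → row (4,0) (-3,0) (4,0) (-3,0) (4,0) (-3,0)
{C/Lo/y/s, C/Lo/y/r, C/Lo/z/s, C/Lo/z/r} → row (3,1) (3,1) (3,1) (3,1) (3,1) (3,1)
{R/Hi/y/s, R/Hi/y/r, R/Hi/z/s, R/Hi/z/r, R/Lo/y/s, R/Lo/y/r, R/Lo/z/s, R/Lo/z/r} → row (4,5) (4,5) (4,5) (4,5) (4,5) (4,5)
That's 5 distinct rows out of 16 strategies.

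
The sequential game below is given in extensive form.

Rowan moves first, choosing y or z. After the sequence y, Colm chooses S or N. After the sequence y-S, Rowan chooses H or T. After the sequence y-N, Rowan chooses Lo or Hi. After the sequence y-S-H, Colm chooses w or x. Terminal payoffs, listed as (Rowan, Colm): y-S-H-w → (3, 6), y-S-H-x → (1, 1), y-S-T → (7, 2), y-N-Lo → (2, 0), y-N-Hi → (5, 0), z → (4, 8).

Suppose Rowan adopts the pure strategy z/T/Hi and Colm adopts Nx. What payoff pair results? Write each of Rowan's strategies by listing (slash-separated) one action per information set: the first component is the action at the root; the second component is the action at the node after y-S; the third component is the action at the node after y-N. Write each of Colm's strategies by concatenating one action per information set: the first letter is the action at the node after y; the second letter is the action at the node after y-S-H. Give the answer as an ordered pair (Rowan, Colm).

(4, 8)

Trace the play path from the root:
  Rowan plays z
→ terminal payoff (4, 8).
(Rowan's choice at the node after y-S is never reached on this path, so it doesn't affect the outcome.)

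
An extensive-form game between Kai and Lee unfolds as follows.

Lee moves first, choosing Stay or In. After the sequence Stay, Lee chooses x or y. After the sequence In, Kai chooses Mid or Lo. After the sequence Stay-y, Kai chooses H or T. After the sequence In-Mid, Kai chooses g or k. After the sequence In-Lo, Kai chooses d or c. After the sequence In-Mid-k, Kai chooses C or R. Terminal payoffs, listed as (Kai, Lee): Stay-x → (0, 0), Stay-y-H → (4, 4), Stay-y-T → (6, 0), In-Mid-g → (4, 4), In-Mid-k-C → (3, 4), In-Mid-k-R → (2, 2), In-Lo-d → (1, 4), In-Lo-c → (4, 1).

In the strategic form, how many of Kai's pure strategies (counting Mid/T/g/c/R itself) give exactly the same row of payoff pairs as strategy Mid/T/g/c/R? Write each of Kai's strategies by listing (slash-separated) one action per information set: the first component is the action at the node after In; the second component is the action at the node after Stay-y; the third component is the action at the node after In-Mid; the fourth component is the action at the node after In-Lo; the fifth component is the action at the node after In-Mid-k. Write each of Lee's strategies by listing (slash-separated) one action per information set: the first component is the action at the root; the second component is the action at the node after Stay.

Row for Mid/T/g/c/R (columns Stay/x, Stay/y, In/x, In/y): (0,0) (6,0) (4,4) (4,4).
Under Mid/T/g/c/R, Kai's choice at the node after In-Lo and at the node after In-Mid-k can never be reached regardless of what Lee does, so varying those choices leaves every outcome unchanged.
Holding the reachable choices fixed and varying the unreachable ones freely already gives 2 × 2 = 4 equivalent strategies.
No other strategy reproduces this row, so those 4 are the full class: Mid/T/g/d/C, Mid/T/g/d/R, Mid/T/g/c/C, Mid/T/g/c/R.

4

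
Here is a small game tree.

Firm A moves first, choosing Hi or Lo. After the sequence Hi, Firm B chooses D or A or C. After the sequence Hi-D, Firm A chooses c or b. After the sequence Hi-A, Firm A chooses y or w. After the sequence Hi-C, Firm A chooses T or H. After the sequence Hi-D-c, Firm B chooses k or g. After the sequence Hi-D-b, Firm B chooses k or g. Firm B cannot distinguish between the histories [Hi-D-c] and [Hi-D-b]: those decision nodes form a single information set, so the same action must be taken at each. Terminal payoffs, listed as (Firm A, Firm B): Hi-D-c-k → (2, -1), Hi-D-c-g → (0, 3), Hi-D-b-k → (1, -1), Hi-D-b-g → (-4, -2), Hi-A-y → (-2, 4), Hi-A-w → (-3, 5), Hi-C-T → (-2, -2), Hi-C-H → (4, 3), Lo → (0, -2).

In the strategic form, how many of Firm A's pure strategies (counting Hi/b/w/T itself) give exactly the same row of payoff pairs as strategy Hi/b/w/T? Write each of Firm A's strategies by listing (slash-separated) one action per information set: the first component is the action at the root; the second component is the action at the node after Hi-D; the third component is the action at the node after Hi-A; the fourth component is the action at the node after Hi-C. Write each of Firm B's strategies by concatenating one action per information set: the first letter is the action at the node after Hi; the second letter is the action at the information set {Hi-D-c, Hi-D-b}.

Row for Hi/b/w/T (columns Dk, Dg, Ak, Ag, Ck, Cg): (1,-1) (-4,-2) (-3,5) (-3,5) (-2,-2) (-2,-2).
Every one of Firm A's information sets is on the play path for some reply by Firm B when Firm A follows Hi/b/w/T.
Changing the action at any of them therefore changes at least one column, so only Hi/b/w/T itself gives this row.

1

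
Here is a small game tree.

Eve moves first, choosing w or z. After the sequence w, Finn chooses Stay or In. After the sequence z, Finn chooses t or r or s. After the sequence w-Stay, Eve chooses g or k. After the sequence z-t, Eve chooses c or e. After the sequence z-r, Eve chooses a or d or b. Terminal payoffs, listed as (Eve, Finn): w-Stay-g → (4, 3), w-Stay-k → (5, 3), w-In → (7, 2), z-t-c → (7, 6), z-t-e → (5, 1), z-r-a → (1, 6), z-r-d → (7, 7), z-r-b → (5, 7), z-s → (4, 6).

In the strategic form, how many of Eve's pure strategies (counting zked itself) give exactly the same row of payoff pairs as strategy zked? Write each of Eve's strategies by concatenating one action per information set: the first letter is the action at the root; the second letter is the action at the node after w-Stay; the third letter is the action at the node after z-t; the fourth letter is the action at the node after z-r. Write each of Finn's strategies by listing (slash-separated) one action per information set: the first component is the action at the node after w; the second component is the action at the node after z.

2

Row for zked (columns Stay/t, Stay/r, Stay/s, In/t, In/r, In/s): (5,1) (7,7) (4,6) (5,1) (7,7) (4,6).
Under zked, Eve's choice at the node after w-Stay can never be reached regardless of what Finn does, so varying those choices leaves every outcome unchanged.
Holding the reachable choices fixed and varying the unreachable one freely already gives 2 equivalent strategies.
No other strategy reproduces this row, so those 2 are the full class: zged, zked.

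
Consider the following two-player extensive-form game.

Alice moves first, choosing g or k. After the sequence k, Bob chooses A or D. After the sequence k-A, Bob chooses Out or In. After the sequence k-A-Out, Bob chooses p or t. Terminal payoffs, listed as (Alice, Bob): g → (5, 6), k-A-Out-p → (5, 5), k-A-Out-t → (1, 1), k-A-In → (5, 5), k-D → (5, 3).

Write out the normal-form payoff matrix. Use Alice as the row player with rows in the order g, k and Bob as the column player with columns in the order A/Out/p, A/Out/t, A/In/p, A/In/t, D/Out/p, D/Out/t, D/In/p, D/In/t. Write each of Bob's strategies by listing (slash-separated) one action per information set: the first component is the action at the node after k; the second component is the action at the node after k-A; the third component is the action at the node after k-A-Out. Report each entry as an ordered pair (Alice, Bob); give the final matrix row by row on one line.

g: (5,6) (5,6) (5,6) (5,6) (5,6) (5,6) (5,6) (5,6) | k: (5,5) (1,1) (5,5) (5,5) (5,3) (5,3) (5,3) (5,3)

Row g: A/Out/p→(5,6), A/Out/t→(5,6), A/In/p→(5,6), A/In/t→(5,6), D/Out/p→(5,6), D/Out/t→(5,6), D/In/p→(5,6), D/In/t→(5,6)
Row k: A/Out/p→(5,5), A/Out/t→(1,1), A/In/p→(5,5), A/In/t→(5,5), D/Out/p→(5,3), D/Out/t→(5,3), D/In/p→(5,3), D/In/t→(5,3)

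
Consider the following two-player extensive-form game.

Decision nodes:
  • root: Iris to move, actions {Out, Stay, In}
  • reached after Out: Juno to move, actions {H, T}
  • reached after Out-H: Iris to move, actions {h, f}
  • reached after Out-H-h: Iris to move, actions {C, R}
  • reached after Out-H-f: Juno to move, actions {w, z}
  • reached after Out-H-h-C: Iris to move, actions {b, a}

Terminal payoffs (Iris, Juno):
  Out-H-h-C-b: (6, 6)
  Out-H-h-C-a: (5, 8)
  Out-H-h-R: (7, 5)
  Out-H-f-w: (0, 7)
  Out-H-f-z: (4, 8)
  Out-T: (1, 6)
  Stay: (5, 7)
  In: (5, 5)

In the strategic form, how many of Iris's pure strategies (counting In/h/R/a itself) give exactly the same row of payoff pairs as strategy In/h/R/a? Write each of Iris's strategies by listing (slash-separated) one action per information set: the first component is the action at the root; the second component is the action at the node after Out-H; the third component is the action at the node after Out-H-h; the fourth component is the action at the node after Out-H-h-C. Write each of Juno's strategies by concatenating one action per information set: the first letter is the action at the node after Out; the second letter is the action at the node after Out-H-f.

Row for In/h/R/a (columns Hw, Hz, Tw, Tz): (5,5) (5,5) (5,5) (5,5).
Under In/h/R/a, Iris's choice at the node after Out-H and at the node after Out-H-h and at the node after Out-H-h-C can never be reached regardless of what Juno does, so varying those choices leaves every outcome unchanged.
Holding the reachable choices fixed and varying the unreachable ones freely already gives 2 × 2 × 2 = 8 equivalent strategies.
No other strategy reproduces this row, so those 8 are the full class: In/h/C/b, In/h/C/a, In/h/R/b, In/h/R/a, In/f/C/b, In/f/C/a, In/f/R/b, In/f/R/a.

8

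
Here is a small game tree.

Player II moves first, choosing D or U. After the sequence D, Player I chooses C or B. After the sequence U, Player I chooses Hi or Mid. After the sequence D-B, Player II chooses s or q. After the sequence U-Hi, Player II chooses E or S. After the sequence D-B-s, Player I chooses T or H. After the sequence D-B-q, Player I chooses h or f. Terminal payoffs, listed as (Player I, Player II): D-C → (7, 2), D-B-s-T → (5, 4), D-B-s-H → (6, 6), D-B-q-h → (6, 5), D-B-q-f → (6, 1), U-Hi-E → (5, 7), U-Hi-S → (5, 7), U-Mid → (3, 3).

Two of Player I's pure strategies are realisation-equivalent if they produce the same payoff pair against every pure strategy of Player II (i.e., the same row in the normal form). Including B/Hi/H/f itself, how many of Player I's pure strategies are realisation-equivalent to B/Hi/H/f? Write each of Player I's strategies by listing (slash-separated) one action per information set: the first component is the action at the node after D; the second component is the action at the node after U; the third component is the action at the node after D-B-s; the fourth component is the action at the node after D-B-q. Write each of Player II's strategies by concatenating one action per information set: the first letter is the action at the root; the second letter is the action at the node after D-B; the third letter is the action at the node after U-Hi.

1

Row for B/Hi/H/f (columns DsE, DsS, DqE, DqS, UsE, UsS, UqE, UqS): (6,6) (6,6) (6,1) (6,1) (5,7) (5,7) (5,7) (5,7).
Every one of Player I's information sets is on the play path for some reply by Player II when Player I follows B/Hi/H/f.
Changing the action at any of them therefore changes at least one column, so only B/Hi/H/f itself gives this row.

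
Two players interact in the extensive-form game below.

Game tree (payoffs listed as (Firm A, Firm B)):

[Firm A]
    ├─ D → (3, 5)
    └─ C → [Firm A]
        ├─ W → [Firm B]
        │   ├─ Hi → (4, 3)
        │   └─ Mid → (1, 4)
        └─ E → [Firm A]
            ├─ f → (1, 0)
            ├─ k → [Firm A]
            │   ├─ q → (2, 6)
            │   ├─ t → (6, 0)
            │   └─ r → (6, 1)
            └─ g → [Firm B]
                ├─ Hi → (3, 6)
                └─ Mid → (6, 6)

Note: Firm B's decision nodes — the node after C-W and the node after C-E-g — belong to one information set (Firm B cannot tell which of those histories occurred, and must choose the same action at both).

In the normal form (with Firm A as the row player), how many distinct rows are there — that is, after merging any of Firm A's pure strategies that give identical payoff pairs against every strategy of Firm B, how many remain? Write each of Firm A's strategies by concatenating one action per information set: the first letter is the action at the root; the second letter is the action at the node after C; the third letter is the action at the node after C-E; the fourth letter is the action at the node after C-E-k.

7

Firm A has 36 pure strategies: DWfq, DWft, DWfr, DWkq, DWkt, DWkr, DWgq, DWgt, DWgr, DEfq, DEft, DEfr, DEkq, DEkt, DEkr, DEgq, DEgt, DEgr, CWfq, CWft, CWfr, CWkq, CWkt, CWkr, CWgq, CWgt, CWgr, CEfq, CEft, CEfr, CEkq, CEkt, CEkr, CEgq, CEgt, CEgr. Columns: Hi, Mid.
{DWfq, DWft, DWfr, DWkq, DWkt, DWkr, DWgq, DWgt, DWgr, DEfq, DEft, DEfr, DEkq, DEkt, DEkr, DEgq, DEgt, DEgr} → row (3,5) (3,5)
{CWfq, CWft, CWfr, CWkq, CWkt, CWkr, CWgq, CWgt, CWgr} → row (4,3) (1,4)
{CEfq, CEft, CEfr} → row (1,0) (1,0)
{CEkq} → row (2,6) (2,6)
{CEkt} → row (6,0) (6,0)
{CEkr} → row (6,1) (6,1)
{CEgq, CEgt, CEgr} → row (3,6) (6,6)
That's 7 distinct rows out of 36 strategies.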